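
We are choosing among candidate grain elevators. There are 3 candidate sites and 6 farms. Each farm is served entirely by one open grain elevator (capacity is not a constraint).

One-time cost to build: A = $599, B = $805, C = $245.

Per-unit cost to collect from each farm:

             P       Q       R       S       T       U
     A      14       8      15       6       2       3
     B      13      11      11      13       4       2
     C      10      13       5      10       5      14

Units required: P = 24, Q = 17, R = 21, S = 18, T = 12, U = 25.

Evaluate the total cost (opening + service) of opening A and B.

Each farm is assigned to its cheapest site among the open ones.
{A, B}: P→B 13·24=312, Q→A 8·17=136, R→B 11·21=231, S→A 6·18=108, T→A 2·12=24, U→B 2·25=50. Service 861; fixed 1404; total 2265.

Total cost: 2265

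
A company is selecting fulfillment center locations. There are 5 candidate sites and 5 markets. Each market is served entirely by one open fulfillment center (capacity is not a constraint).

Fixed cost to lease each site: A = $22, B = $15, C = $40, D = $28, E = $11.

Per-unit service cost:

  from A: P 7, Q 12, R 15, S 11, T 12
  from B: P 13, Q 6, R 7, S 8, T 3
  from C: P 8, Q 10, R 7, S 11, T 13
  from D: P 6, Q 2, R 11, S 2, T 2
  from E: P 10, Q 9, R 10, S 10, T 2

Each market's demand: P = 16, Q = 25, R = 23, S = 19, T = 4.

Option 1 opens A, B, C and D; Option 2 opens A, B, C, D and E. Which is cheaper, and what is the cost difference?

Option 1: {A, B, C, D}: P→D 6·16=96, Q→D 2·25=50, R→B 7·23=161, S→D 2·19=38, T→D 2·4=8. Service 353; fixed 105; total 458.
Option 2: {A, B, C, D, E}: P→D 6·16=96, Q→D 2·25=50, R→B 7·23=161, S→D 2·19=38, T→D 2·4=8. Service 353; fixed 116; total 469.
Difference: |458 − 469| = 11.

Option 1 is cheaper by 11.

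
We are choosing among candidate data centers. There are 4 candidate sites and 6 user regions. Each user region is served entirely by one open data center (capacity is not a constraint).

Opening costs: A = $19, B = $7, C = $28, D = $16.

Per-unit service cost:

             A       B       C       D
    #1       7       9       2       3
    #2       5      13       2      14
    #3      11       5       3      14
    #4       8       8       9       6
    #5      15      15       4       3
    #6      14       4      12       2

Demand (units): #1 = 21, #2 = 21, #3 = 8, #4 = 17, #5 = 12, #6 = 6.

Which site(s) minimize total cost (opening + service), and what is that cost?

For any fixed open set, each user region goes to its cheapest open site; total = fixed + service.
{C, D}: #1→C 2·21=42, #2→C 2·21=42, #3→C 3·8=24, #4→D 6·17=102, #5→D 3·12=36, #6→D 2·6=12. Service 258; fixed 44; total 302.
{B, C, D}: service 258 + fixed 51 = 309
{A, C, D}: service 258 + fixed 63 = 321
{A, B, C, D}: service 258 + fixed 70 = 328
(All 15 nonempty subsets were checked; C and D is lowest.)

Open C and D; minimum total cost 302.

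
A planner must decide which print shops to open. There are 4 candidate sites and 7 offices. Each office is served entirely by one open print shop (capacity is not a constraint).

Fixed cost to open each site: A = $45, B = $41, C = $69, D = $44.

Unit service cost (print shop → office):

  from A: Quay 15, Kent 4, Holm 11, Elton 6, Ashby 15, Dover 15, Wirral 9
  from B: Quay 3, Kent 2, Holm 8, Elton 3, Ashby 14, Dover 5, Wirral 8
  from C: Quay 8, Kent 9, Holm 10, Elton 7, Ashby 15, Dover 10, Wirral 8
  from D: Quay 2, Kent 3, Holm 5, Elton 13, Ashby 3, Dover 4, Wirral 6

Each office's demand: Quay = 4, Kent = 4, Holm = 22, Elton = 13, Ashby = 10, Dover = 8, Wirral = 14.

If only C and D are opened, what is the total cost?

Each office is assigned to its cheapest site among the open ones.
{C, D}: Quay→D 2·4=8, Kent→D 3·4=12, Holm→D 5·22=110, Elton→C 7·13=91, Ashby→D 3·10=30, Dover→D 4·8=32, Wirral→D 6·14=84. Service 367; fixed 113; total 480.

Total cost: 480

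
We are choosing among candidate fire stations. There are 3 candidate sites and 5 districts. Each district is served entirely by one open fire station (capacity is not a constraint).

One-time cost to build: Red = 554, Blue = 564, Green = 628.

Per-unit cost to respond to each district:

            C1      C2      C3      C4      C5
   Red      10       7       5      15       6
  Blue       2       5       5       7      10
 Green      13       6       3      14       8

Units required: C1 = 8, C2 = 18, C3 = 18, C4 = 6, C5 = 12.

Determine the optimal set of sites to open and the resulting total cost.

For any fixed open set, each district goes to its cheapest open site; total = fixed + service.
{Blue}: C1→Blue 2·8=16, C2→Blue 5·18=90, C3→Blue 5·18=90, C4→Blue 7·6=42, C5→Blue 10·12=120. Service 358; fixed 564; total 922.
{Red}: service 458 + fixed 554 = 1012
{Green}: service 446 + fixed 628 = 1074
{Red, Blue, Green}: service 274 + fixed 1746 = 2020
No other subset beats 922.

Open Blue only; minimum total cost 922.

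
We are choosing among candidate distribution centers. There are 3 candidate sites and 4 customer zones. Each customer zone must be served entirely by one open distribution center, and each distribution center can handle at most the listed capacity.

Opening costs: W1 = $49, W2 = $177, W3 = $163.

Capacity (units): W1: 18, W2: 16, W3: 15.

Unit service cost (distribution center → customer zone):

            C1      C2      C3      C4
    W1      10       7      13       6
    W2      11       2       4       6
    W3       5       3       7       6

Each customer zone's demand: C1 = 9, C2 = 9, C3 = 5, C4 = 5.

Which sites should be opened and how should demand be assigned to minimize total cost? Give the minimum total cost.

Minimum total cost: 384

Open {W1, W2}: C1→W1 10·9=90, C2→W2 2·9=18, C3→W2 4·5=20, C4→W1 6·5=30.
Loads: W1 carries 14/18, W2 carries 14/16. Service 158; fixed 226; total 384.
Next best feasible plan costs 385.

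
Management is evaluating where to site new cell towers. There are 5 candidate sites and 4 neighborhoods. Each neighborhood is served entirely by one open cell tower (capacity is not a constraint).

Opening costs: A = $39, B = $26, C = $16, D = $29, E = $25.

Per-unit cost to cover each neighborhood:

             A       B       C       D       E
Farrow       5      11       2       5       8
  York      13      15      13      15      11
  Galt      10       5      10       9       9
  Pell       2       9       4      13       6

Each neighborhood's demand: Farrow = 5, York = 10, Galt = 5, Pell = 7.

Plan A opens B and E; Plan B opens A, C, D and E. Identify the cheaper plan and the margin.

Plan A: {B, E}: Farrow→E 8·5=40, York→E 11·10=110, Galt→B 5·5=25, Pell→E 6·7=42. Service 217; fixed 51; total 268.
Plan B: {A, C, D, E}: Farrow→C 2·5=10, York→E 11·10=110, Galt→D 9·5=45, Pell→A 2·7=14. Service 179; fixed 109; total 288.
Difference: |268 − 288| = 20.

Plan A is cheaper by 20.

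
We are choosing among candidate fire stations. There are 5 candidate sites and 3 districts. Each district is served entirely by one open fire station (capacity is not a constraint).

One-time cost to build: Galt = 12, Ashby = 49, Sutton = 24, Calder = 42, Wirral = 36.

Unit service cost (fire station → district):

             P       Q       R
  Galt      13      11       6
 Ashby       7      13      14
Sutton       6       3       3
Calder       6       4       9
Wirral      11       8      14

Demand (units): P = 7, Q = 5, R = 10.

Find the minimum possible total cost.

Minimum total cost: 111

For any fixed open set, each district goes to its cheapest open site; total = fixed + service.
{Sutton}: P→Sutton 6·7=42, Q→Sutton 3·5=15, R→Sutton 3·10=30. Service 87; fixed 24; total 111.
{Galt, Sutton}: service 87 + fixed 36 = 123
{Sutton, Wirral}: service 87 + fixed 60 = 147
{Galt, Ashby, Sutton, Calder, Wirral}: P→Sutton 6·7=42, Q→Sutton 3·5=15, R→Sutton 3·10=30. Service 87; fixed 163; total 250.
No other subset beats 111.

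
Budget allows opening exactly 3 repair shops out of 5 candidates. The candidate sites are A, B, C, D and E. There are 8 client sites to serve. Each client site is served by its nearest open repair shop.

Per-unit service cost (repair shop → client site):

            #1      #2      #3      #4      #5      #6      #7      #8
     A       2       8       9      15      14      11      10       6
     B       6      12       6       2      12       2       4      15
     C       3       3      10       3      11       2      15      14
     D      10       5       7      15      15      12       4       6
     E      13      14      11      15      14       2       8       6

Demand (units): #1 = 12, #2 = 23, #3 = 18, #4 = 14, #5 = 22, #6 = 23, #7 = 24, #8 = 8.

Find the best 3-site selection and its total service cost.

Choose A, B and C; total service cost 661.

With exactly 3 open, each client site uses its cheapest among the chosen.
{A, B, C}: #1→A 2·12=24, #2→C 3·23=69, #3→B 6·18=108, #4→B 2·14=28, #5→C 11·22=242, #6→B 2·23=46, #7→B 4·24=96, #8→A 6·8=48. Service cost 661.
{B, C, D}: service cost 673
{B, C, E}: service cost 673
Among all 10 size-3 choices, {A, B, C} is lowest.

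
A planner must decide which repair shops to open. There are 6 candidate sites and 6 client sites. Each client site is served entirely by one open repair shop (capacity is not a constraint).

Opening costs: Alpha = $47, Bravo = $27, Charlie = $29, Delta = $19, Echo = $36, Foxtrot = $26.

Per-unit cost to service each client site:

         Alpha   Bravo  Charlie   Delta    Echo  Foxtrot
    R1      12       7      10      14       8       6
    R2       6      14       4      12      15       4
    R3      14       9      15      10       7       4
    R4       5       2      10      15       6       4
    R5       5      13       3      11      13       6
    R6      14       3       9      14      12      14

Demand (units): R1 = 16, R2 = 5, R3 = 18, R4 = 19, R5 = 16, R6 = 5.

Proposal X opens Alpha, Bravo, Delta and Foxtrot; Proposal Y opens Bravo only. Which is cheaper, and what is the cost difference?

Proposal X: {Alpha, Bravo, Delta, Foxtrot}: R1→Foxtrot 6·16=96, R2→Foxtrot 4·5=20, R3→Foxtrot 4·18=72, R4→Bravo 2·19=38, R5→Alpha 5·16=80, R6→Bravo 3·5=15. Service 321; fixed 119; total 440.
Proposal Y: {Bravo}: R1→Bravo 7·16=112, R2→Bravo 14·5=70, R3→Bravo 9·18=162, R4→Bravo 2·19=38, R5→Bravo 13·16=208, R6→Bravo 3·5=15. Service 605; fixed 27; total 632.
Difference: |440 − 632| = 192.

Proposal X is cheaper by 192.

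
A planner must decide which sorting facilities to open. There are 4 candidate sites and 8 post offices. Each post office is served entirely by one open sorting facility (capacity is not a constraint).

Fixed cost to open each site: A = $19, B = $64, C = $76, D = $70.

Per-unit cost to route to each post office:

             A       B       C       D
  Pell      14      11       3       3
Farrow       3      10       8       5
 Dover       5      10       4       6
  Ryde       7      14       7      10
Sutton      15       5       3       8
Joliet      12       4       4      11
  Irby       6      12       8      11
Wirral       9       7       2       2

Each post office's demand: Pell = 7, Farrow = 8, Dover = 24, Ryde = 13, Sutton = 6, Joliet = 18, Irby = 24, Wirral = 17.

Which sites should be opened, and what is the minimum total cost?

Open A and C; minimum total cost 595.

For any fixed open set, each post office goes to its cheapest open site; total = fixed + service.
{A, C}: Pell→C 3·7=21, Farrow→A 3·8=24, Dover→C 4·24=96, Ryde→A 7·13=91, Sutton→C 3·6=18, Joliet→C 4·18=72, Irby→A 6·24=144, Wirral→C 2·17=34. Service 500; fixed 95; total 595.
{A, B, C}: Pell→C 3·7=21, Farrow→A 3·8=24, Dover→C 4·24=96, Ryde→A 7·13=91, Sutton→C 3·6=18, Joliet→B 4·18=72, Irby→A 6·24=144, Wirral→C 2·17=34. Service 500; fixed 159; total 659.
{C}: service 588 + fixed 76 = 664
{A, B, C, D}: Pell→C 3·7=21, Farrow→A 3·8=24, Dover→C 4·24=96, Ryde→A 7·13=91, Sutton→C 3·6=18, Joliet→B 4·18=72, Irby→A 6·24=144, Wirral→C 2·17=34. Service 500; fixed 229; total 729.
No other subset beats 595.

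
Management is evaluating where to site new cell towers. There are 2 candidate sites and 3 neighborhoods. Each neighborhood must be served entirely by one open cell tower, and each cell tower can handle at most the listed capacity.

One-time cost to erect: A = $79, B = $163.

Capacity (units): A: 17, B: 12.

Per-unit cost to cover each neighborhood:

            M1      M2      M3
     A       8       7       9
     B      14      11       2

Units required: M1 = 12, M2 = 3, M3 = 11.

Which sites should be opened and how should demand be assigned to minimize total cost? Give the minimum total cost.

Open {A, B}: M1→A 8·12=96, M2→A 7·3=21, M3→B 2·11=22.
Loads: A carries 15/17, B carries 11/12. Service 139; fixed 242; total 381.
Next best feasible plan costs 530.

Minimum total cost: 381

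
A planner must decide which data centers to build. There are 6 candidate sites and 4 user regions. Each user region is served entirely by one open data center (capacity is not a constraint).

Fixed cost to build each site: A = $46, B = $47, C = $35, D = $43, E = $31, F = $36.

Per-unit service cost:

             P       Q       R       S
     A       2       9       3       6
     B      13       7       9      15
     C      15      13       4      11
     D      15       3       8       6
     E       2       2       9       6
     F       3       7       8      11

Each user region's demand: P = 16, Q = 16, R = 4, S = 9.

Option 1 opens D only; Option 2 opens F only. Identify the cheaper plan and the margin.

Option 2 is cheaper by 90.

Option 1: {D}: P→D 15·16=240, Q→D 3·16=48, R→D 8·4=32, S→D 6·9=54. Service 374; fixed 43; total 417.
Option 2: {F}: P→F 3·16=48, Q→F 7·16=112, R→F 8·4=32, S→F 11·9=99. Service 291; fixed 36; total 327.
Difference: |417 − 327| = 90.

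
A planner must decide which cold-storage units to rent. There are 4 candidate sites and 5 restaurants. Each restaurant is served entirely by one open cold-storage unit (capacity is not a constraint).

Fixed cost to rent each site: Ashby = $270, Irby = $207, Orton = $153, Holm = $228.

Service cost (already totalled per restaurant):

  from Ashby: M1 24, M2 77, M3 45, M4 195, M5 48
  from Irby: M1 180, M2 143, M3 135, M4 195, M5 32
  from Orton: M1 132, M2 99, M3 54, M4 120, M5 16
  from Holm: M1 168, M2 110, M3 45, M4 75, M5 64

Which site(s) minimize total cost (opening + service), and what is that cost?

Open Orton only; minimum total cost 574.

For any fixed open set, each restaurant goes to its cheapest open site; total = fixed + service.
{Orton}: M1→Orton 132, M2→Orton 99, M3→Orton 54, M4→Orton 120, M5→Orton 16. Service 421; fixed 153; total 574.
{Ashby}: service 389 + fixed 270 = 659
{Holm}: M1→Holm 168, M2→Holm 110, M3→Holm 45, M4→Holm 75, M5→Holm 64. Service 462; fixed 228; total 690.
{Ashby, Irby, Orton, Holm}: M1→Ashby 24, M2→Ashby 77, M3→Ashby 45, M4→Holm 75, M5→Orton 16. Service 237; fixed 858; total 1095.
(All 15 nonempty subsets were checked; Orton only is lowest.)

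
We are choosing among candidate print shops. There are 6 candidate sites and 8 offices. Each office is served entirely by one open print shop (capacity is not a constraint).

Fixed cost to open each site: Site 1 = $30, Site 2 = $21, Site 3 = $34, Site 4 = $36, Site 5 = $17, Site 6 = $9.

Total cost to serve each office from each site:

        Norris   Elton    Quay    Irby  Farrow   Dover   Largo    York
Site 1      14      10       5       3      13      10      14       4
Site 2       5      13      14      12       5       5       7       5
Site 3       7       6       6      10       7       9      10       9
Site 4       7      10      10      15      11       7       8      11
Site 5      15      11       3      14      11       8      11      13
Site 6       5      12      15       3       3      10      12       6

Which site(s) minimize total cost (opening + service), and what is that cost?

Open Site 6 only; minimum total cost 75.

For any fixed open set, each office goes to its cheapest open site; total = fixed + service.
{Site 6}: Norris→Site 6 5, Elton→Site 6 12, Quay→Site 6 15, Irby→Site 6 3, Farrow→Site 6 3, Dover→Site 6 10, Largo→Site 6 12, York→Site 6 6. Service 66; fixed 9; total 75.
{Site 5, Site 6}: service 50 + fixed 26 = 76
{Site 2, Site 6}: service 54 + fixed 30 = 84
{Site 1, Site 2, Site 3, Site 4, Site 5, Site 6}: Norris→Site 2 5, Elton→Site 3 6, Quay→Site 5 3, Irby→Site 1 3, Farrow→Site 6 3, Dover→Site 2 5, Largo→Site 2 7, York→Site 1 4. Service 36; fixed 147; total 183.
No other subset beats 75.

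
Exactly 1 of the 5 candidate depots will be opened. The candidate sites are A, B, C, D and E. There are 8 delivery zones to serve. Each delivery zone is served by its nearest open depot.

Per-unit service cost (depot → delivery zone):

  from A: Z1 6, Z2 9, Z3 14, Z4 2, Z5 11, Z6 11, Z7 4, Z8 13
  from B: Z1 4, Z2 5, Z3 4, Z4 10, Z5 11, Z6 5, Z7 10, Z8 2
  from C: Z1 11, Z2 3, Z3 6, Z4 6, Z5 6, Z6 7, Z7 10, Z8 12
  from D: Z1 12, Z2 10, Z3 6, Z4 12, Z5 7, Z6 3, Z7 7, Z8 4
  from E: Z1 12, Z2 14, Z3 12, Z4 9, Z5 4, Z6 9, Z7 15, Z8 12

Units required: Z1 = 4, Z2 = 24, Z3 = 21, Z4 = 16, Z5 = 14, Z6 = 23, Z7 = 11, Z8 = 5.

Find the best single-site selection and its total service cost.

With exactly 1 open, each delivery zone uses its cheapest among the chosen.
{C}: Z1→C 11·4=44, Z2→C 3·24=72, Z3→C 6·21=126, Z4→C 6·16=96, Z5→C 6·14=84, Z6→C 7·23=161, Z7→C 10·11=110, Z8→C 12·5=60. Service cost 753.
{B}: service cost 769
{D}: service cost 870
Among all 5 size-1 choices, {C} is lowest.

Choose C only; total service cost 753.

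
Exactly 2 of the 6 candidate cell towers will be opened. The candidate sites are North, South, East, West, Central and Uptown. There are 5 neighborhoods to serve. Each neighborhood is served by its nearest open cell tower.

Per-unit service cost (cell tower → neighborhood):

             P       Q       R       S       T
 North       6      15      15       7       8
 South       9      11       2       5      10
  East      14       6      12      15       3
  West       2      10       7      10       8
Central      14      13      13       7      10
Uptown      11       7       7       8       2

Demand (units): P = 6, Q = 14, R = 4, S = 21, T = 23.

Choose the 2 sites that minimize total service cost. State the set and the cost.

With exactly 2 open, each neighborhood uses its cheapest among the chosen.
{South, Uptown}: P→South 9·6=54, Q→Uptown 7·14=98, R→South 2·4=8, S→South 5·21=105, T→Uptown 2·23=46. Service cost 311.
{South, East}: service cost 320
{West, Uptown}: service cost 352
Among all 15 size-2 choices, {South, Uptown} is lowest.

Choose South and Uptown; total service cost 311.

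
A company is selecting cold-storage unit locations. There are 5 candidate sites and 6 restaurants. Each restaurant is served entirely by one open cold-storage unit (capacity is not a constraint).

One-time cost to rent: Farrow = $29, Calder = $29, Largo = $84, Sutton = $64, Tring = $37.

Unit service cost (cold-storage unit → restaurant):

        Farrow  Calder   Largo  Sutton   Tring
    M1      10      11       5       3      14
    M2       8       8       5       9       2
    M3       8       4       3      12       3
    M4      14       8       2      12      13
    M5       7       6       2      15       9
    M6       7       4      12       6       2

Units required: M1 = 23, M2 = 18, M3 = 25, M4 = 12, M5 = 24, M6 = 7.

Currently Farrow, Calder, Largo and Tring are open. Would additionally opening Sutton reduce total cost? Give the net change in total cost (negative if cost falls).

No — net change +18 (cost rises by 18).

Current service cost with {Farrow, Calder, Largo, Tring}: 312.
Adding Sutton: each restaurant re-picks its cheapest; new service cost 266, saving 46.
Extra fixed cost: 64. Net change = 64 − 46 = 18.
(Totals: 491 → 509.)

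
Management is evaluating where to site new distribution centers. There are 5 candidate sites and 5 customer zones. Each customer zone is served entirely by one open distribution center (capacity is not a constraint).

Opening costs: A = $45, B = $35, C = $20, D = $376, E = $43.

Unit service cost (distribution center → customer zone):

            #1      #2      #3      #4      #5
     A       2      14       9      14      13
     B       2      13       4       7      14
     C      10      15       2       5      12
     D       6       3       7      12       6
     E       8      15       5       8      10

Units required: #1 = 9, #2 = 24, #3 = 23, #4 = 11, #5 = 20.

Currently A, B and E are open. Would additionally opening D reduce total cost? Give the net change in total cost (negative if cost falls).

Current service cost with {A, B, E}: 699.
Adding D: each customer zone re-picks its cheapest; new service cost 379, saving 320.
Extra fixed cost: 376. Net change = 376 − 320 = 56.
(Totals: 822 → 878.)

No — net change +56 (cost rises by 56).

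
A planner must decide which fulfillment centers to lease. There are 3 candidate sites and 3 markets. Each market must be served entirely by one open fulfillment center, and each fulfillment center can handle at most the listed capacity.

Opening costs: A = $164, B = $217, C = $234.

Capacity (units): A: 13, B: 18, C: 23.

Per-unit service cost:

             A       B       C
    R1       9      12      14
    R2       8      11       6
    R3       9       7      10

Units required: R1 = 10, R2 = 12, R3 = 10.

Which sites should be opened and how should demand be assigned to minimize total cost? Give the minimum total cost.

Minimum total cost: 660

Open {A, C}: R1→A 9·10=90, R2→C 6·12=72, R3→C 10·10=100.
Loads: A carries 10/13, C carries 22/23. Service 262; fixed 398; total 660.
Next best feasible plan costs 700.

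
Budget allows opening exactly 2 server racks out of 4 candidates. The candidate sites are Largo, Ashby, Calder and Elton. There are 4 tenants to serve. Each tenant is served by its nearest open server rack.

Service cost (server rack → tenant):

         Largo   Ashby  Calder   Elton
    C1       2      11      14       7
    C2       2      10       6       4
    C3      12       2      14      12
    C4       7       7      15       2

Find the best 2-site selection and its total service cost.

With exactly 2 open, each tenant uses its cheapest among the chosen.
{Largo, Ashby}: C1→Largo 2, C2→Largo 2, C3→Ashby 2, C4→Largo 7. Service cost 13.
{Ashby, Elton}: service cost 15
{Largo, Elton}: service cost 18
Among all 6 size-2 choices, {Largo, Ashby} is lowest.

Choose Largo and Ashby; total service cost 13.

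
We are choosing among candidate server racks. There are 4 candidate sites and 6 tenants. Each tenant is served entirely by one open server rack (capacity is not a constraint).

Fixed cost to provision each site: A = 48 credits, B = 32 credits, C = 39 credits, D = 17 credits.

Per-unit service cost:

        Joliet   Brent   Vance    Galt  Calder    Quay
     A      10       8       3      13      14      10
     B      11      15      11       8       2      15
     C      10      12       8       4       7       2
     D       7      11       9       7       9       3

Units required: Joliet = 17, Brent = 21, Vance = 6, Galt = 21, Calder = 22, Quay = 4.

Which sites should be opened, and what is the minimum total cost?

For any fixed open set, each tenant goes to its cheapest open site; total = fixed + service.
{A, B, C, D}: Joliet→D 7·17=119, Brent→A 8·21=168, Vance→A 3·6=18, Galt→C 4·21=84, Calder→B 2·22=44, Quay→C 2·4=8. Service 441; fixed 136; total 577.
{A, B, D}: Joliet→D 7·17=119, Brent→A 8·21=168, Vance→A 3·6=18, Galt→D 7·21=147, Calder→B 2·22=44, Quay→D 3·4=12. Service 508; fixed 97; total 605.
{A, B, C}: Joliet→A 10·17=170, Brent→A 8·21=168, Vance→A 3·6=18, Galt→C 4·21=84, Calder→B 2·22=44, Quay→C 2·4=8. Service 492; fixed 119; total 611.
{D}: service 761 + fixed 17 = 778
No other subset beats 577.

Open A, B, C and D; minimum total cost 577.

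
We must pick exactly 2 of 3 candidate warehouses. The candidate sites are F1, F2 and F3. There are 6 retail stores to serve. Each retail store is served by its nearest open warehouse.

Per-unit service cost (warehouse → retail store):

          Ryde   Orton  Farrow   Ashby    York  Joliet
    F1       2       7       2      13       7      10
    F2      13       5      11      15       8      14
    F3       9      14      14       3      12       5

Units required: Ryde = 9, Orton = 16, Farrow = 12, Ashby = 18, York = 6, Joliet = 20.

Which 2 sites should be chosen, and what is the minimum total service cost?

With exactly 2 open, each retail store uses its cheapest among the chosen.
{F1, F3}: Ryde→F1 2·9=18, Orton→F1 7·16=112, Farrow→F1 2·12=24, Ashby→F3 3·18=54, York→F1 7·6=42, Joliet→F3 5·20=100. Service cost 350.
{F2, F3}: service cost 495
{F1, F2}: service cost 598
Among all 3 size-2 choices, {F1, F3} is lowest.

Choose F1 and F3; total service cost 350.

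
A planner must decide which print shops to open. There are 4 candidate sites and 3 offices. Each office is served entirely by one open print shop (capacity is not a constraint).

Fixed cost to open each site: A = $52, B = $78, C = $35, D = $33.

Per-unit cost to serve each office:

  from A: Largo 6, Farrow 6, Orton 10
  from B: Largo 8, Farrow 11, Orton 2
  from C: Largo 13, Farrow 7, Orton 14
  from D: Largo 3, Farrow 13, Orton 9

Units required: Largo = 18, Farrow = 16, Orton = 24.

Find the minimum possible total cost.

For any fixed open set, each office goes to its cheapest open site; total = fixed + service.
{B, C, D}: Largo→D 3·18=54, Farrow→C 7·16=112, Orton→B 2·24=48. Service 214; fixed 146; total 360.
{A, B, D}: service 198 + fixed 163 = 361
{A, B}: Largo→A 6·18=108, Farrow→A 6·16=96, Orton→B 2·24=48. Service 252; fixed 130; total 382.
{A, B, C, D}: service 198 + fixed 198 = 396
No other subset beats 360.

Minimum total cost: 360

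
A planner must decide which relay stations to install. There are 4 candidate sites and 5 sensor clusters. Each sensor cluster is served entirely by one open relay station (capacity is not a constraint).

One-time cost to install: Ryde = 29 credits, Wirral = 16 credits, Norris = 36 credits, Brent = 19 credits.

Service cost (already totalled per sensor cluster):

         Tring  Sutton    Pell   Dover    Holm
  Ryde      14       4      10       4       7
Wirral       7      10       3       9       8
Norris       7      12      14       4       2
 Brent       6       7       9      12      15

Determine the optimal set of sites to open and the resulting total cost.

For any fixed open set, each sensor cluster goes to its cheapest open site; total = fixed + service.
{Wirral}: Tring→Wirral 7, Sutton→Wirral 10, Pell→Wirral 3, Dover→Wirral 9, Holm→Wirral 8. Service 37; fixed 16; total 53.
{Ryde}: service 39 + fixed 29 = 68
{Wirral, Brent}: service 33 + fixed 35 = 68
{Ryde, Wirral, Norris, Brent}: service 19 + fixed 100 = 119
No other subset beats 53.

Open Wirral only; minimum total cost 53.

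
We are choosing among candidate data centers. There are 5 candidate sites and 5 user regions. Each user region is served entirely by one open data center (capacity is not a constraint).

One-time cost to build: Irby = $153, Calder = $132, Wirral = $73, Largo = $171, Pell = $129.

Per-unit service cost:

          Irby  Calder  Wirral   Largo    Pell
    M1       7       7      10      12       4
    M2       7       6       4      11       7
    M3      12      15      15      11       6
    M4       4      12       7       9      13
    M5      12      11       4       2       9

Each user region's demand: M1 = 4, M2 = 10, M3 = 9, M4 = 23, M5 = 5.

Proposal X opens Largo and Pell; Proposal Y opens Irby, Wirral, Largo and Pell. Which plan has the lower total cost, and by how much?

Proposal X: {Largo, Pell}: M1→Pell 4·4=16, M2→Pell 7·10=70, M3→Pell 6·9=54, M4→Largo 9·23=207, M5→Largo 2·5=10. Service 357; fixed 300; total 657.
Proposal Y: {Irby, Wirral, Largo, Pell}: M1→Pell 4·4=16, M2→Wirral 4·10=40, M3→Pell 6·9=54, M4→Irby 4·23=92, M5→Largo 2·5=10. Service 212; fixed 526; total 738.
Difference: |657 − 738| = 81.

Proposal X is cheaper by 81.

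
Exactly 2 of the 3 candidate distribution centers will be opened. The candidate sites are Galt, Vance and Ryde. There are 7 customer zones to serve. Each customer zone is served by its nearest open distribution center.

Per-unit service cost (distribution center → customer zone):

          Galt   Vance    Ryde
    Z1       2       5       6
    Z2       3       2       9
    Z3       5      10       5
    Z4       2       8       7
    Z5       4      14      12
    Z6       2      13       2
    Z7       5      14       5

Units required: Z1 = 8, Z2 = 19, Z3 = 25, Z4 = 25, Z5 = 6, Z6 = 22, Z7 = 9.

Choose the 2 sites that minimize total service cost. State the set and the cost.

With exactly 2 open, each customer zone uses its cheapest among the chosen.
{Galt, Vance}: Z1→Galt 2·8=16, Z2→Vance 2·19=38, Z3→Galt 5·25=125, Z4→Galt 2·25=50, Z5→Galt 4·6=24, Z6→Galt 2·22=44, Z7→Galt 5·9=45. Service cost 342.
{Galt, Ryde}: service cost 361
{Vance, Ryde}: service cost 539
Among all 3 size-2 choices, {Galt, Vance} is lowest.

Choose Galt and Vance; total service cost 342.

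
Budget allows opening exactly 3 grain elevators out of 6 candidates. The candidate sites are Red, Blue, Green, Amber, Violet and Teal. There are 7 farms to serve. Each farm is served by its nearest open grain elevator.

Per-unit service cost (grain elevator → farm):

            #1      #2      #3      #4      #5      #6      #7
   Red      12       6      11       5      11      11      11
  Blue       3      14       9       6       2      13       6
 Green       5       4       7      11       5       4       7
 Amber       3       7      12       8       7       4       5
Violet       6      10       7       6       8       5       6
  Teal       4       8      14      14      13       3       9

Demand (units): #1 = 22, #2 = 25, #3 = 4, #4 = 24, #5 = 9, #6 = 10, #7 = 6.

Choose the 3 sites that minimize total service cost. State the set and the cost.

With exactly 3 open, each farm uses its cheapest among the chosen.
{Red, Blue, Green}: #1→Blue 3·22=66, #2→Green 4·25=100, #3→Green 7·4=28, #4→Red 5·24=120, #5→Blue 2·9=18, #6→Green 4·10=40, #7→Blue 6·6=36. Service cost 408.
{Blue, Green, Teal}: service cost 422
{Blue, Green, Amber}: service cost 426
Among all 20 size-3 choices, {Red, Blue, Green} is lowest.

Choose Red, Blue and Green; total service cost 408.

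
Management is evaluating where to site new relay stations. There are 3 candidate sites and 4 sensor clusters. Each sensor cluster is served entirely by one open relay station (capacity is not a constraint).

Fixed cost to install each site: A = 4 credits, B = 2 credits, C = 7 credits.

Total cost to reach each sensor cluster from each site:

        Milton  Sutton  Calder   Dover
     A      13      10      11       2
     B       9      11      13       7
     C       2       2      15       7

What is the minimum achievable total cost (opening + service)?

For any fixed open set, each sensor cluster goes to its cheapest open site; total = fixed + service.
{A, C}: Milton→C 2, Sutton→C 2, Calder→A 11, Dover→A 2. Service 17; fixed 11; total 28.
{A, B, C}: Milton→C 2, Sutton→C 2, Calder→A 11, Dover→A 2. Service 17; fixed 13; total 30.
{B, C}: service 24 + fixed 9 = 33
{B}: service 40 + fixed 2 = 42
(All 7 nonempty subsets were checked; A and C is lowest.)

Minimum total cost: 28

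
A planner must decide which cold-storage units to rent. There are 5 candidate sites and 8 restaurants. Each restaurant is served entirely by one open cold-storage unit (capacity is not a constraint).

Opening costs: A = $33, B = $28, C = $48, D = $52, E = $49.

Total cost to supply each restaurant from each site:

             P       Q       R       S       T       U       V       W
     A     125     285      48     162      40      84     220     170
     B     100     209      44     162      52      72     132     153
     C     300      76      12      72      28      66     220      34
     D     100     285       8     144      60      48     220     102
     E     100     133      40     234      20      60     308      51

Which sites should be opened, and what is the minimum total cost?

For any fixed open set, each restaurant goes to its cheapest open site; total = fixed + service.
{B, C}: P→B 100, Q→C 76, R→C 12, S→C 72, T→C 28, U→C 66, V→B 132, W→C 34. Service 520; fixed 76; total 596.
{B, C, D}: service 498 + fixed 128 = 626
{A, B, C}: P→B 100, Q→C 76, R→C 12, S→C 72, T→C 28, U→C 66, V→B 132, W→C 34. Service 520; fixed 109; total 629.
{A, B, C, D, E}: service 490 + fixed 210 = 700
No other subset beats 596.

Open B and C; minimum total cost 596.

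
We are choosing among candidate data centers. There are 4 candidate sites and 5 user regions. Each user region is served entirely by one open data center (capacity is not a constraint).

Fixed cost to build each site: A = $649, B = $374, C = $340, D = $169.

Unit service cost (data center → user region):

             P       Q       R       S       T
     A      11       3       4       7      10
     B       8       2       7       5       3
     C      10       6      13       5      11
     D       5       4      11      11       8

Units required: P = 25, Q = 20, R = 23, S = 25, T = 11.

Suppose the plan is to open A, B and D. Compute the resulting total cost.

Total cost: 1607

Each user region is assigned to its cheapest site among the open ones.
{A, B, D}: P→D 5·25=125, Q→B 2·20=40, R→A 4·23=92, S→B 5·25=125, T→B 3·11=33. Service 415; fixed 1192; total 1607.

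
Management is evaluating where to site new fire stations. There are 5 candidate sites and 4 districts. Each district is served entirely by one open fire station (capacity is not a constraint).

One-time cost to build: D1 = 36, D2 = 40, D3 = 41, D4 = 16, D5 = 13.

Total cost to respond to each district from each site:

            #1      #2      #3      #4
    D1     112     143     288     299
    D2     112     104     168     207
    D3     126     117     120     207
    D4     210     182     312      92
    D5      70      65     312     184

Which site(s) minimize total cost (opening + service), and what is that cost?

Open D3, D4 and D5; minimum total cost 417.

For any fixed open set, each district goes to its cheapest open site; total = fixed + service.
{D3, D4, D5}: #1→D5 70, #2→D5 65, #3→D3 120, #4→D4 92. Service 347; fixed 70; total 417.
{D1, D3, D4, D5}: #1→D5 70, #2→D5 65, #3→D3 120, #4→D4 92. Service 347; fixed 106; total 453.
{D2, D3, D4, D5}: service 347 + fixed 110 = 457
{D1, D2, D3, D4, D5}: service 347 + fixed 146 = 493
No other subset beats 417.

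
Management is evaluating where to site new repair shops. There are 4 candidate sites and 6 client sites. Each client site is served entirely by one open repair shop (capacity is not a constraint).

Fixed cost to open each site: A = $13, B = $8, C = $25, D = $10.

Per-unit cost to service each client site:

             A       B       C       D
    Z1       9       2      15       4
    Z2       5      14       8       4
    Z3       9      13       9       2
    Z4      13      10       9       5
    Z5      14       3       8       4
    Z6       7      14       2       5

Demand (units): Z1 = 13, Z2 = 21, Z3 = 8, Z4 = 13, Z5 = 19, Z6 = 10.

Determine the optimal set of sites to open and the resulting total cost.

Open B, C and D; minimum total cost 311.

For any fixed open set, each client site goes to its cheapest open site; total = fixed + service.
{B, C, D}: Z1→B 2·13=26, Z2→D 4·21=84, Z3→D 2·8=16, Z4→D 5·13=65, Z5→B 3·19=57, Z6→C 2·10=20. Service 268; fixed 43; total 311.
{B, D}: service 298 + fixed 18 = 316
{A, B, C, D}: Z1→B 2·13=26, Z2→D 4·21=84, Z3→D 2·8=16, Z4→D 5·13=65, Z5→B 3·19=57, Z6→C 2·10=20. Service 268; fixed 56; total 324.
{B}: service 751 + fixed 8 = 759
No other subset beats 311.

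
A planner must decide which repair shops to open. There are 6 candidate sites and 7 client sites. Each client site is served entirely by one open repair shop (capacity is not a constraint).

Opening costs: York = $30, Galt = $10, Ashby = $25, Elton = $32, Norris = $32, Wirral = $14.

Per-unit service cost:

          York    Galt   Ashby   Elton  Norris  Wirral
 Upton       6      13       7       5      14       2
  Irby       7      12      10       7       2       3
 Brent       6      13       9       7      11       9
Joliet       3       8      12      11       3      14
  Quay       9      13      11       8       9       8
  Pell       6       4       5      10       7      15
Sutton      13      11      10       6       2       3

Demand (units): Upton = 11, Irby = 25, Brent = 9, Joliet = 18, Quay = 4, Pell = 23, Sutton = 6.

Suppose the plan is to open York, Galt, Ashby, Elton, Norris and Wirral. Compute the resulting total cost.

Each client site is assigned to its cheapest site among the open ones.
{York, Galt, Ashby, Elton, Norris, Wirral}: Upton→Wirral 2·11=22, Irby→Norris 2·25=50, Brent→York 6·9=54, Joliet→York 3·18=54, Quay→Elton 8·4=32, Pell→Galt 4·23=92, Sutton→Norris 2·6=12. Service 316; fixed 143; total 459.

Total cost: 459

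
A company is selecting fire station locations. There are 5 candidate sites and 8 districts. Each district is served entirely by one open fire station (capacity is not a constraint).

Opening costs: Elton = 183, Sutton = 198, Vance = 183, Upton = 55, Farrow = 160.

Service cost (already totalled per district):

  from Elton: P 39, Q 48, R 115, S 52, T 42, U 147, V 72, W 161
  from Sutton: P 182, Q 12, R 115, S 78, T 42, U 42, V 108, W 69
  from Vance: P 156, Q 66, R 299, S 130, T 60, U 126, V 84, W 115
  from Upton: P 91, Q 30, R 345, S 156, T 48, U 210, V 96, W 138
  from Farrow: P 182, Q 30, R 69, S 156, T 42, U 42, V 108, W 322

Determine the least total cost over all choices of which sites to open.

For any fixed open set, each district goes to its cheapest open site; total = fixed + service.
{Sutton, Upton}: P→Upton 91, Q→Sutton 12, R→Sutton 115, S→Sutton 78, T→Sutton 42, U→Sutton 42, V→Upton 96, W→Sutton 69. Service 545; fixed 253; total 798.
{Elton, Sutton}: service 443 + fixed 381 = 824
{Sutton}: P→Sutton 182, Q→Sutton 12, R→Sutton 115, S→Sutton 78, T→Sutton 42, U→Sutton 42, V→Sutton 108, W→Sutton 69. Service 648; fixed 198; total 846.
{Elton, Sutton, Vance, Upton, Farrow}: service 397 + fixed 779 = 1176
No other subset beats 798.

Minimum total cost: 798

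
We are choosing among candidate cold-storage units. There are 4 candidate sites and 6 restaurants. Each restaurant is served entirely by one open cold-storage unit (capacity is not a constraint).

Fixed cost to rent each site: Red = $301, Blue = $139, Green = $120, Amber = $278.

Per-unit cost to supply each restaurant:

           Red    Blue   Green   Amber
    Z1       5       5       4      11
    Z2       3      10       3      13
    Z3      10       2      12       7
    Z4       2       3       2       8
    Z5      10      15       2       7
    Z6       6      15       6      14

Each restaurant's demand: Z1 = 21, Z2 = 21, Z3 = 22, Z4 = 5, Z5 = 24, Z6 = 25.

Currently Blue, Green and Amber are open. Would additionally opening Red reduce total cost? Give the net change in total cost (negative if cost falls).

Current service cost with {Blue, Green, Amber}: 399.
Adding Red: each restaurant re-picks its cheapest; new service cost 399, saving 0.
Extra fixed cost: 301. Net change = 301 − 0 = 301.
(Totals: 936 → 1237.)

No — net change +301 (cost rises by 301).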